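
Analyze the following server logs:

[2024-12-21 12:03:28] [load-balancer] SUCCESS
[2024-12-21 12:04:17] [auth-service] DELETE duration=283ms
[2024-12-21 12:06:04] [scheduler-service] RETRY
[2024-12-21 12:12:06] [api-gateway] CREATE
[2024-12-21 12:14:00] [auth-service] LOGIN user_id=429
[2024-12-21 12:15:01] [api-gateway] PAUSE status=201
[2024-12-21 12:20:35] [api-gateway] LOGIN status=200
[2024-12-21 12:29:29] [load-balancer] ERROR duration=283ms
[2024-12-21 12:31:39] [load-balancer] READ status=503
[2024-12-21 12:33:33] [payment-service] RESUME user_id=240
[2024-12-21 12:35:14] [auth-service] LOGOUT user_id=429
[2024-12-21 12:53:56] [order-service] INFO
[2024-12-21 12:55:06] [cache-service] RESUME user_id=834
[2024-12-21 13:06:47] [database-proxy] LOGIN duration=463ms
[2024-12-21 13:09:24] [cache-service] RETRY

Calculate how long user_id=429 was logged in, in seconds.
1274

To calculate session duration:

1. Find LOGIN event for user_id=429: 2024-12-21 12:14:00
2. Find LOGOUT event for user_id=429: 2024-12-21 12:35:14
3. Session duration: 2024-12-21 12:35:14 - 2024-12-21 12:14:00 = 1274 seconds (21 minutes)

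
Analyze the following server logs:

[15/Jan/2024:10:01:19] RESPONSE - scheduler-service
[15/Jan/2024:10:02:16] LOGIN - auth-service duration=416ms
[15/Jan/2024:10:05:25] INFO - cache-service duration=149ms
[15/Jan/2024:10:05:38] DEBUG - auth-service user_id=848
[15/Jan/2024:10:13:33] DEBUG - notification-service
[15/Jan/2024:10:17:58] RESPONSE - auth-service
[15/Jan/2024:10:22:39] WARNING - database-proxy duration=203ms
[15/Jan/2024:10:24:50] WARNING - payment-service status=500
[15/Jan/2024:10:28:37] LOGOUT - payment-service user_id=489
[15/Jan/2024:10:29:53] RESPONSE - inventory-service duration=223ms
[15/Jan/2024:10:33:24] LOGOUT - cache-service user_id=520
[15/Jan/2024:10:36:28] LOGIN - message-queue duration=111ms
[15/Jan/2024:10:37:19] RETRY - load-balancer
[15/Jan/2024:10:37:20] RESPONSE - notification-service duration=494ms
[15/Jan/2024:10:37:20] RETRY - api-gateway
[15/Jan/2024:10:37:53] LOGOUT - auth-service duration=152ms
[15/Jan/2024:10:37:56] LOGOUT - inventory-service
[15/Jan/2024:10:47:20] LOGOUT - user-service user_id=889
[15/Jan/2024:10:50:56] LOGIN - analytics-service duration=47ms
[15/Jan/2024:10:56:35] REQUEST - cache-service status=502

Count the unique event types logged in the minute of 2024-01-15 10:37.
3

To count unique event types:

1. Filter events in the minute starting at 2024-01-15 10:37
2. Extract event types from matching entries
3. Count unique types: 3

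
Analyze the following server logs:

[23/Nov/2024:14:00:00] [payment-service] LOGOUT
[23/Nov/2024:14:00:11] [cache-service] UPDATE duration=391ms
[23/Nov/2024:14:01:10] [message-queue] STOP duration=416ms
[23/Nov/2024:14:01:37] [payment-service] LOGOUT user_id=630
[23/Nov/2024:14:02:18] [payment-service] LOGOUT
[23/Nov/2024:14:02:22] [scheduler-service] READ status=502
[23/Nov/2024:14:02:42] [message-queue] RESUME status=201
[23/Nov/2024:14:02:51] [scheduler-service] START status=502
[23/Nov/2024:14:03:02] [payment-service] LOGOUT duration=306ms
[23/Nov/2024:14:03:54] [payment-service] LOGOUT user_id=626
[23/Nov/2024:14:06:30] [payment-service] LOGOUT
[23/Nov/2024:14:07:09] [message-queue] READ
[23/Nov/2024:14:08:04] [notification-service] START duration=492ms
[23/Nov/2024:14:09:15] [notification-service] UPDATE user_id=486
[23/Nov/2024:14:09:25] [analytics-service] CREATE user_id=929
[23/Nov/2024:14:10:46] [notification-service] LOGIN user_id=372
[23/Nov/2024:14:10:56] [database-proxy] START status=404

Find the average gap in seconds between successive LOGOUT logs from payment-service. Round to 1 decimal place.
78.0

To calculate average interval:

1. Find all LOGOUT events for payment-service in order
2. Calculate time gaps between consecutive events
3. Compute mean of gaps: 390 / 5 = 78.0 seconds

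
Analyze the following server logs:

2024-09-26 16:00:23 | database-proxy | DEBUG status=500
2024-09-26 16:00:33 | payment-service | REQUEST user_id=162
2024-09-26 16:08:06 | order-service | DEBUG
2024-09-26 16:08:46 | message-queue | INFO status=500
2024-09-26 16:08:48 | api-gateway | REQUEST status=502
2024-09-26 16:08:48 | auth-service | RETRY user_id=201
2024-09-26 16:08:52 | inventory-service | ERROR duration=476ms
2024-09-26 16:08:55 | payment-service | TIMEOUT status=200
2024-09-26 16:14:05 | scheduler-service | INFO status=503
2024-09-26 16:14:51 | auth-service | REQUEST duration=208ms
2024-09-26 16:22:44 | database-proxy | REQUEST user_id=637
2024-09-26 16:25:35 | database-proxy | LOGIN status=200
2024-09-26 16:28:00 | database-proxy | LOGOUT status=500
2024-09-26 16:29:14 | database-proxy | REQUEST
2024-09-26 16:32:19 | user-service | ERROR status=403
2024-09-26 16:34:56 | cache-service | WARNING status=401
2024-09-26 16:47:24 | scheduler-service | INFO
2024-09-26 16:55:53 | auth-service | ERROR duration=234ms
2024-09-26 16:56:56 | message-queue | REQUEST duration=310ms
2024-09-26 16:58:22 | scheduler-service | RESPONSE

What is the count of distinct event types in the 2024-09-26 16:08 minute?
6

To count unique event types:

1. Filter events in the minute starting at 2024-09-26 16:08
2. Extract event types from matching entries
3. Count unique types: 6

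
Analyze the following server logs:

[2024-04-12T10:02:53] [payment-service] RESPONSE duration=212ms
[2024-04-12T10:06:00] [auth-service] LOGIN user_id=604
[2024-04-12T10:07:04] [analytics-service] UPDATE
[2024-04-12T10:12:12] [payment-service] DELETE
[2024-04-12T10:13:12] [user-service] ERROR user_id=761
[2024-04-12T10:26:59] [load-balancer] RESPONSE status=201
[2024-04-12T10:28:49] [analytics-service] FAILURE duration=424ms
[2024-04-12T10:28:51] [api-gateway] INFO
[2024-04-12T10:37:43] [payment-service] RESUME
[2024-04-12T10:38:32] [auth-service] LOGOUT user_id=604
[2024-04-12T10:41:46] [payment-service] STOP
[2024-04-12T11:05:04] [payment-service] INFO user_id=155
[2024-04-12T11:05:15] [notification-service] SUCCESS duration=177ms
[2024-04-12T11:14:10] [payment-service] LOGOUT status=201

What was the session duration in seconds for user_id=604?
1952

To calculate session duration:

1. Find LOGIN event for user_id=604: 2024-04-12T10:06:00
2. Find LOGOUT event for user_id=604: 2024-04-12T10:38:32
3. Session duration: 2024-04-12T10:38:32 - 2024-04-12T10:06:00 = 1952 seconds (32 minutes)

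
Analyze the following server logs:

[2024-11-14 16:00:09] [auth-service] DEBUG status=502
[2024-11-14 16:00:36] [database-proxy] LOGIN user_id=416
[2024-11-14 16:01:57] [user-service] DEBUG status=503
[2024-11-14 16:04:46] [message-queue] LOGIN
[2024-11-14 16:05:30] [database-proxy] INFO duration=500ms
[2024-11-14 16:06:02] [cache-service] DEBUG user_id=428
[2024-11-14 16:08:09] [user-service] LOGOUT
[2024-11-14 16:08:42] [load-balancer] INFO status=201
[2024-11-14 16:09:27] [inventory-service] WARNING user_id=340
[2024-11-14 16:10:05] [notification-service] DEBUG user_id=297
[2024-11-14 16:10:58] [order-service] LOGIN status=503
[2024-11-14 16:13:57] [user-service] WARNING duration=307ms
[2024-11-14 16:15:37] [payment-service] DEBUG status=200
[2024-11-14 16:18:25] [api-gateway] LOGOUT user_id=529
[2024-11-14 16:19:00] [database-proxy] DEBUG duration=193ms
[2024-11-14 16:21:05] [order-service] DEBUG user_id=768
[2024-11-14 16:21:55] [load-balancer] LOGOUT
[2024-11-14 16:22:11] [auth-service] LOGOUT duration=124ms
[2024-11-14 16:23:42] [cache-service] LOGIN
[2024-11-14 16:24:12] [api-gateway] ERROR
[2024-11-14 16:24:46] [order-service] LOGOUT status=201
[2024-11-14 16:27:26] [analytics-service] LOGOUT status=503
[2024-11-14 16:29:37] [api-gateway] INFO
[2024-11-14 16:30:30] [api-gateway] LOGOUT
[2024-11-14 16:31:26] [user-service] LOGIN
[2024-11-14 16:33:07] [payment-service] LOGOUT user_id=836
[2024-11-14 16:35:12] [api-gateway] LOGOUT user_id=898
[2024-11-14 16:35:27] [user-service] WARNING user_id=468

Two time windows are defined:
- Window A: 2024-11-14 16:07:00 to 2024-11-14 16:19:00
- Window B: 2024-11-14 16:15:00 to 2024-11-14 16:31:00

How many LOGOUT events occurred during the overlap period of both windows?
1

To find overlap events:

1. Window A: 2024-11-14 16:07:00 to 2024-11-14 16:19:00
2. Window B: 2024-11-14 16:15:00 to 2024-11-14 16:31:00
3. Overlap period: 2024-11-14 16:15:00 to 2024-11-14 16:19:00
4. Count LOGOUT events in overlap: 1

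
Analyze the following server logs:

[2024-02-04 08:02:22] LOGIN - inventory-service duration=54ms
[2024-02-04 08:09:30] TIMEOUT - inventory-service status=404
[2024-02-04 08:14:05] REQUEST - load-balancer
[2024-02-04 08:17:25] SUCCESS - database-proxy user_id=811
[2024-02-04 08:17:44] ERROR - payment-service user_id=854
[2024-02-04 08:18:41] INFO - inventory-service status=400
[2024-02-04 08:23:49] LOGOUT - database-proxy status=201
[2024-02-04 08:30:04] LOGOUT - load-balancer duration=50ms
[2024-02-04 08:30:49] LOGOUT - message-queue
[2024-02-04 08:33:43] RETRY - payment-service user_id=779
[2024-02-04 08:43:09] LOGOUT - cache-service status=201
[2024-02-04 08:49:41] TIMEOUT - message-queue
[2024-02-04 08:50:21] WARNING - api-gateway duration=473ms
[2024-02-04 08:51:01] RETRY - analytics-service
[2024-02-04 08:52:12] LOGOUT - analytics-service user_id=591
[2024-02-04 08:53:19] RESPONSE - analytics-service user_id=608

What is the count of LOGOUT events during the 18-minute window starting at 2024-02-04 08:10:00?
1

To count events in the time window:

1. Window boundaries: 2024-02-04 08:10:00 to 2024-02-04 08:28:00
2. Filter for LOGOUT events within this window
3. Count matching events: 1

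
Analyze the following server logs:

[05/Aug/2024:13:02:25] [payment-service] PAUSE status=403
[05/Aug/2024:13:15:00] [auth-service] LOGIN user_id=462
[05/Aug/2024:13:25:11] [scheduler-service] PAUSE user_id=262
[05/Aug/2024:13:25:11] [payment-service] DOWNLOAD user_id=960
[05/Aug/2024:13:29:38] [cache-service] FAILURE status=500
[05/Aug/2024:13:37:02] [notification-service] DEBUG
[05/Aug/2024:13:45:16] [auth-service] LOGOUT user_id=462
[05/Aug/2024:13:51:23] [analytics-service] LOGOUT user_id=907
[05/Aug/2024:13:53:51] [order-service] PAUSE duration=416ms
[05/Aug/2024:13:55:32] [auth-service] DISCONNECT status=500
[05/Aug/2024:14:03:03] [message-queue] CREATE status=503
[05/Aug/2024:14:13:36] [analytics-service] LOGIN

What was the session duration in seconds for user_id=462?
1816

To calculate session duration:

1. Find LOGIN event for user_id=462: 05/Aug/2024:13:15:00
2. Find LOGOUT event for user_id=462: 05/Aug/2024:13:45:16
3. Session duration: 05/Aug/2024:13:45:16 - 05/Aug/2024:13:15:00 = 1816 seconds (30 minutes)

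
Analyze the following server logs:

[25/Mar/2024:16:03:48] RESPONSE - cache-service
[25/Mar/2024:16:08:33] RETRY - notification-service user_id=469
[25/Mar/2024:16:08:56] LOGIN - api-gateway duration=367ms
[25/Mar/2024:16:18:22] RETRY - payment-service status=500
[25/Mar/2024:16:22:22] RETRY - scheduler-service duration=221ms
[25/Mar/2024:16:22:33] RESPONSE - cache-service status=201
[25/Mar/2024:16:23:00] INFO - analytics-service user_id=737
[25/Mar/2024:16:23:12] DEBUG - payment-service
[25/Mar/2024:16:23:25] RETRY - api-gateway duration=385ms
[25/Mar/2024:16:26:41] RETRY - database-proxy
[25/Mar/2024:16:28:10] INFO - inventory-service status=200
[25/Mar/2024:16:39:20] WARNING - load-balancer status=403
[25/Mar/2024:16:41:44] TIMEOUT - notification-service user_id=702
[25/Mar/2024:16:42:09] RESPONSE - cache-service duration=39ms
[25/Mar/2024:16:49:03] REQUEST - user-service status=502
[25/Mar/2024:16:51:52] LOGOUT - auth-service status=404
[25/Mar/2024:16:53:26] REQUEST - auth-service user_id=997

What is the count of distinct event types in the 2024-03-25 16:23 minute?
3

To count unique event types:

1. Filter events in the minute starting at 2024-03-25 16:23
2. Extract event types from matching entries
3. Count unique types: 3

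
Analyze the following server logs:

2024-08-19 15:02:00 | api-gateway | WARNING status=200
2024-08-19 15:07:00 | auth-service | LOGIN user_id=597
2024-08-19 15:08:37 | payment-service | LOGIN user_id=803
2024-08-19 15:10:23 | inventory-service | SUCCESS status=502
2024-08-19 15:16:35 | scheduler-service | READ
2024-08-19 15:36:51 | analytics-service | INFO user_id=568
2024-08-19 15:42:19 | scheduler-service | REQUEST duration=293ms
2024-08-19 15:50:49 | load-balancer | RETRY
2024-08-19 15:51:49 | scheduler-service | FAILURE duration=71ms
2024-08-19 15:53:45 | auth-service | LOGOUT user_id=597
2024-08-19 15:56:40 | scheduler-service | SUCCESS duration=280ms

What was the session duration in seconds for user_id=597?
2805

To calculate session duration:

1. Find LOGIN event for user_id=597: 2024-08-19 15:07:00
2. Find LOGOUT event for user_id=597: 2024-08-19 15:53:45
3. Session duration: 2024-08-19 15:53:45 - 2024-08-19 15:07:00 = 2805 seconds (46 minutes)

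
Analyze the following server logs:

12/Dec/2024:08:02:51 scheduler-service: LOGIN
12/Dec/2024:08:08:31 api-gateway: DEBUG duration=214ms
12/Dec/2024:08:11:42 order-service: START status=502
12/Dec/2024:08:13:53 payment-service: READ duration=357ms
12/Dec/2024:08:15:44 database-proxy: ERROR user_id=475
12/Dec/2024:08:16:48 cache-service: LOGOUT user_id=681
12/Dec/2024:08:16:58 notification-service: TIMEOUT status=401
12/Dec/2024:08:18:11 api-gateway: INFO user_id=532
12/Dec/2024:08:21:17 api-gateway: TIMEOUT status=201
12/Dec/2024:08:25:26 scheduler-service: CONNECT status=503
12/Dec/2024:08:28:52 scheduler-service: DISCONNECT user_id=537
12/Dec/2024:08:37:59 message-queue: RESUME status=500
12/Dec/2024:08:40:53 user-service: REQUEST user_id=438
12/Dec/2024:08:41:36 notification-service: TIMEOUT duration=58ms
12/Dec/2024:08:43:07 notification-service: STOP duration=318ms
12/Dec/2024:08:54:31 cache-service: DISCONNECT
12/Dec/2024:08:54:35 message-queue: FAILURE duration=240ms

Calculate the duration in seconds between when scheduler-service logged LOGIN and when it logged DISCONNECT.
1561

To find the time between events:

1. Locate the first LOGIN event for scheduler-service: 12/Dec/2024:08:02:51
2. Locate the first DISCONNECT event for scheduler-service: 12/Dec/2024:08:28:52
3. Calculate the difference: 12/Dec/2024:08:28:52 - 12/Dec/2024:08:02:51 = 1561 seconds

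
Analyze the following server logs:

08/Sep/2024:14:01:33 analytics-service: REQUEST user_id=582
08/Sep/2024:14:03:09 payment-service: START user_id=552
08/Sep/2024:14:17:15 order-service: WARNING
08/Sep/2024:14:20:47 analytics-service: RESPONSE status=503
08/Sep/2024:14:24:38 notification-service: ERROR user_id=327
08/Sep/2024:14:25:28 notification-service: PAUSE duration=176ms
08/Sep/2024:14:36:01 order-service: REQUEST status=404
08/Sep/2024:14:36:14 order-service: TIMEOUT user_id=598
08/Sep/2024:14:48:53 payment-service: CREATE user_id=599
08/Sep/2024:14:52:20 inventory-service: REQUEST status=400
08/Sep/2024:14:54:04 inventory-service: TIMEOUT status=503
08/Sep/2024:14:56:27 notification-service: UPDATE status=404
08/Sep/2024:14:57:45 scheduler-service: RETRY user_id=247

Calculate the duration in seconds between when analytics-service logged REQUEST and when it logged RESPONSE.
1154

To find the time between events:

1. Locate the first REQUEST event for analytics-service: 08/Sep/2024:14:01:33
2. Locate the first RESPONSE event for analytics-service: 08/Sep/2024:14:20:47
3. Calculate the difference: 08/Sep/2024:14:20:47 - 08/Sep/2024:14:01:33 = 1154 seconds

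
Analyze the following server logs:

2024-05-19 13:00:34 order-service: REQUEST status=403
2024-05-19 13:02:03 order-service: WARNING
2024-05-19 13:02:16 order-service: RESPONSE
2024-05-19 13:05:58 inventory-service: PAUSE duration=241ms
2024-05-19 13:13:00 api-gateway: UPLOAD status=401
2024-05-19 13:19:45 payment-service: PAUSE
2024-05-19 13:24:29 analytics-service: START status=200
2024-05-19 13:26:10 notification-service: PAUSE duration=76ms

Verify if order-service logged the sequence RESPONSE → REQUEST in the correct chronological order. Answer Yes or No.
No

To verify sequence order:

1. Find all events in sequence RESPONSE → REQUEST for order-service
2. Extract their timestamps
3. Check if timestamps are in ascending order
4. Result: No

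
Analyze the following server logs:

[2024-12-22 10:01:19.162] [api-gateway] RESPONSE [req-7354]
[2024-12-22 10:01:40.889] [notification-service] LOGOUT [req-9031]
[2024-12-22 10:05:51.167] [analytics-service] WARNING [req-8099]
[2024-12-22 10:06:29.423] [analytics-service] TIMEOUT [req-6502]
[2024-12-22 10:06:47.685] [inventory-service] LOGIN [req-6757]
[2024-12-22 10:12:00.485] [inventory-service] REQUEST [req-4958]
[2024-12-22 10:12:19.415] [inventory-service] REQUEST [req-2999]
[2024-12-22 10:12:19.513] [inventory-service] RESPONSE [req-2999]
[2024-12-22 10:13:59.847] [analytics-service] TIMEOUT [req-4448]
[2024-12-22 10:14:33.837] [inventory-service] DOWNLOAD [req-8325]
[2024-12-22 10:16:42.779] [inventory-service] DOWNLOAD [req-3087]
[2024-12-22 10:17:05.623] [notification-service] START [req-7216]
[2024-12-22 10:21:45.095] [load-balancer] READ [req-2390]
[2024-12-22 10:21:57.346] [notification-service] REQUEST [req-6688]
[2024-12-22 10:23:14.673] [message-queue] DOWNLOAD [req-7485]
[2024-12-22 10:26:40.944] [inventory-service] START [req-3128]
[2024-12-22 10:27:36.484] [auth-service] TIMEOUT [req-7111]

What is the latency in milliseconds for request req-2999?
98

To calculate latency:

1. Find REQUEST with id req-2999: 2024-12-22 10:12:19.415
2. Find RESPONSE with id req-2999: 2024-12-22 10:12:19.513
3. Latency: 2024-12-22 10:12:19.513 - 2024-12-22 10:12:19.415 = 98ms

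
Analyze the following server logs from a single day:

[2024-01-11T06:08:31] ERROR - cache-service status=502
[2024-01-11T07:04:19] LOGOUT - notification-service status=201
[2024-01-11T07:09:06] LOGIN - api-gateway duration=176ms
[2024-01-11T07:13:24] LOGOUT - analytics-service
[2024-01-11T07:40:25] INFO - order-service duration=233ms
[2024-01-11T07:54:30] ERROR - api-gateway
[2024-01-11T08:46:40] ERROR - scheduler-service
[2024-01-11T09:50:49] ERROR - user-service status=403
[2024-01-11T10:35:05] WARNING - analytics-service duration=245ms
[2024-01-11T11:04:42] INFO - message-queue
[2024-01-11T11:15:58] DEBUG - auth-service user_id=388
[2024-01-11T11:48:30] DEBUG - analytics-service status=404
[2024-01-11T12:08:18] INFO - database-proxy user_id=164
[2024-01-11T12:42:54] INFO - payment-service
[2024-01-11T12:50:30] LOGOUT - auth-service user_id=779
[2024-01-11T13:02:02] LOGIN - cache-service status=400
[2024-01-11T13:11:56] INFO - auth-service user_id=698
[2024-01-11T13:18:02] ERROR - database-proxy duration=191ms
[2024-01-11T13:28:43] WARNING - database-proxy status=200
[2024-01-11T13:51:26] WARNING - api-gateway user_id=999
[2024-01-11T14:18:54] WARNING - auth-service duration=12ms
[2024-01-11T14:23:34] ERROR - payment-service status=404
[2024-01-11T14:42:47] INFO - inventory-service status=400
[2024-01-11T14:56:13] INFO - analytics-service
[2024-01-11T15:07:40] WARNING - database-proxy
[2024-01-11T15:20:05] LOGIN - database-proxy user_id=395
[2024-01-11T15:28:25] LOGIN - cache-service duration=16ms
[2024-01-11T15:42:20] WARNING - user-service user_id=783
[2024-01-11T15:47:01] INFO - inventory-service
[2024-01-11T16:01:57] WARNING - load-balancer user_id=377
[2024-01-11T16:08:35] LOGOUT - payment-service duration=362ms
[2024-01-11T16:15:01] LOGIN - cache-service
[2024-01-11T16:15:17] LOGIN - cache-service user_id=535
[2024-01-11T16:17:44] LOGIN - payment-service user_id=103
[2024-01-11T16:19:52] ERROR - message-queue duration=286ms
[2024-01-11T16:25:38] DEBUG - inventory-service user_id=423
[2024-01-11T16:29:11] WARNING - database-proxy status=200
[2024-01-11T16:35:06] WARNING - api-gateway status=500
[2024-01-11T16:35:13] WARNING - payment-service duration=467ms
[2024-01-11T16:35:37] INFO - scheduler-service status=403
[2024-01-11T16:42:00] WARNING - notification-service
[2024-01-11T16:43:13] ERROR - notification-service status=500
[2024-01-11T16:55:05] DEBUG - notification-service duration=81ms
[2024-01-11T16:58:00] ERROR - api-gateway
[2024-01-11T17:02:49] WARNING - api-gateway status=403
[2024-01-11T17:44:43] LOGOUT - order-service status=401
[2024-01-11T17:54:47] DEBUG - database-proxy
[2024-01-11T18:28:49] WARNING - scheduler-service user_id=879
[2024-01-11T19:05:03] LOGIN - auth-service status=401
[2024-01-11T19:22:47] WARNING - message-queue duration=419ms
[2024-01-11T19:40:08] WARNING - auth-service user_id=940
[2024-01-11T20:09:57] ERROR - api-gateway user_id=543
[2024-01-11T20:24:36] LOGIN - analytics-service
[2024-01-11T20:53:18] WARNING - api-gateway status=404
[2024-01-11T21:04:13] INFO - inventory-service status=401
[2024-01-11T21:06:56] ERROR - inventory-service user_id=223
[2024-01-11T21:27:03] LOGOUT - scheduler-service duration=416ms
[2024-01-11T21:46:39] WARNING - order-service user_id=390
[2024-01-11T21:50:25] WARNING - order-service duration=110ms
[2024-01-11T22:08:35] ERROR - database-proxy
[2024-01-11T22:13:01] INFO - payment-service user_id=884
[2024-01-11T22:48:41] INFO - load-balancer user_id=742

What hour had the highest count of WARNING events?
16

To find the peak hour:

1. Group all WARNING events by hour
2. Count events in each hour
3. Find hour with maximum count
4. Peak hour: 16 (with 5 events)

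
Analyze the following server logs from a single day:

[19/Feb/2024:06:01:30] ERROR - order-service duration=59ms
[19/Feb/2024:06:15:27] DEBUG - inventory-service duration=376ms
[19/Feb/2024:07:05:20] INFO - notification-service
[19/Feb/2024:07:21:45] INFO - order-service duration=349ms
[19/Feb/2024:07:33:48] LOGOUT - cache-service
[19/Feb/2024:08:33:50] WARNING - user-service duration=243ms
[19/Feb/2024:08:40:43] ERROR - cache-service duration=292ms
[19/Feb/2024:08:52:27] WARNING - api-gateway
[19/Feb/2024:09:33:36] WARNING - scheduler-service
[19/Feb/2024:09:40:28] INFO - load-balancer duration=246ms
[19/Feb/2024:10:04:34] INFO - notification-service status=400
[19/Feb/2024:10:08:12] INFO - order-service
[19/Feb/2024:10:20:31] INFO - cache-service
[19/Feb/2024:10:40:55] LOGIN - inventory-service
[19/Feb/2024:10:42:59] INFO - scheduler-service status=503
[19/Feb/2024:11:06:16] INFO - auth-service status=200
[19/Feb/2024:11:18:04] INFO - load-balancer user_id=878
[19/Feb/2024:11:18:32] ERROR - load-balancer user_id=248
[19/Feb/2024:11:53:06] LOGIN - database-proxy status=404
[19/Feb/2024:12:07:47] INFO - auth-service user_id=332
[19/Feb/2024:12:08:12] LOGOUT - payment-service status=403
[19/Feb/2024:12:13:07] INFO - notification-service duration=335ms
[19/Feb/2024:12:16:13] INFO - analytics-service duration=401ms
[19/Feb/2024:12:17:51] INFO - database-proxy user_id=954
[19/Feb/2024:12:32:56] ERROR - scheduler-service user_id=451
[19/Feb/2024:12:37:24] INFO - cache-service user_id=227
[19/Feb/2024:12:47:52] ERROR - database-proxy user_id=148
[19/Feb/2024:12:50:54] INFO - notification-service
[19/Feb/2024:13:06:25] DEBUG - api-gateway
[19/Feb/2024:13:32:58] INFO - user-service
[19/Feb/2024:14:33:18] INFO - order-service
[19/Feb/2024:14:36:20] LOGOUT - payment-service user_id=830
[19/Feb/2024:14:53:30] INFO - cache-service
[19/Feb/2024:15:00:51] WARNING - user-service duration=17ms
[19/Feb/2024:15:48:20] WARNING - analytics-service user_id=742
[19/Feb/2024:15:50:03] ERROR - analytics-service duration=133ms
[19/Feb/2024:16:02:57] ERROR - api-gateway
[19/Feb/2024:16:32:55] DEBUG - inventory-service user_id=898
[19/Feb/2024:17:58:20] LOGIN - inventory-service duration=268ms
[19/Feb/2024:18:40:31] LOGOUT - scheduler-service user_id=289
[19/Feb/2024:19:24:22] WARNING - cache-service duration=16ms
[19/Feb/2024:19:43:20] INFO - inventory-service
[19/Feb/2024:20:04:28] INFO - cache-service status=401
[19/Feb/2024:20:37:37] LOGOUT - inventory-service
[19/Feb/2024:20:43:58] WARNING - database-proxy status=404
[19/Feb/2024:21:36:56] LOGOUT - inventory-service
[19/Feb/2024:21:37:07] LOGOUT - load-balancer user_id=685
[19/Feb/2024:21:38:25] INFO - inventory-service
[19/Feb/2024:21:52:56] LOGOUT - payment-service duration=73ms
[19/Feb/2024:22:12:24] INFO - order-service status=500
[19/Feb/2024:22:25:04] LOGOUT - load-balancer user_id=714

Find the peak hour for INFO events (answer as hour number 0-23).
12

To find the peak hour:

1. Group all INFO events by hour
2. Count events in each hour
3. Find hour with maximum count
4. Peak hour: 12 (with 6 events)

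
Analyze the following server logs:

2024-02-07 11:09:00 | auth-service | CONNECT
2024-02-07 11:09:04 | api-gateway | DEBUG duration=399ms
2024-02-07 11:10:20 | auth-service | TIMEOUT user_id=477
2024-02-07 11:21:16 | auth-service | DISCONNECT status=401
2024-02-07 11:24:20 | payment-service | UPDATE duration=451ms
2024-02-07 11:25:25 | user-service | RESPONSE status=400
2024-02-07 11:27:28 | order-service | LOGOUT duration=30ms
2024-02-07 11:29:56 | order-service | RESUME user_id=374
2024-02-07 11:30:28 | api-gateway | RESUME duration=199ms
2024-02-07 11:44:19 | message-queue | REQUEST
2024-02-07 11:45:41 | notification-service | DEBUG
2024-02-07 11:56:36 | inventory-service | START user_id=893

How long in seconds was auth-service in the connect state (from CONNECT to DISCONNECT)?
736

To calculate state duration:

1. Find CONNECT event for auth-service: 2024-02-07 11:09:00
2. Find DISCONNECT event for auth-service: 2024-02-07 11:21:16
3. Calculate duration: 2024-02-07 11:21:16 - 2024-02-07 11:09:00 = 736 seconds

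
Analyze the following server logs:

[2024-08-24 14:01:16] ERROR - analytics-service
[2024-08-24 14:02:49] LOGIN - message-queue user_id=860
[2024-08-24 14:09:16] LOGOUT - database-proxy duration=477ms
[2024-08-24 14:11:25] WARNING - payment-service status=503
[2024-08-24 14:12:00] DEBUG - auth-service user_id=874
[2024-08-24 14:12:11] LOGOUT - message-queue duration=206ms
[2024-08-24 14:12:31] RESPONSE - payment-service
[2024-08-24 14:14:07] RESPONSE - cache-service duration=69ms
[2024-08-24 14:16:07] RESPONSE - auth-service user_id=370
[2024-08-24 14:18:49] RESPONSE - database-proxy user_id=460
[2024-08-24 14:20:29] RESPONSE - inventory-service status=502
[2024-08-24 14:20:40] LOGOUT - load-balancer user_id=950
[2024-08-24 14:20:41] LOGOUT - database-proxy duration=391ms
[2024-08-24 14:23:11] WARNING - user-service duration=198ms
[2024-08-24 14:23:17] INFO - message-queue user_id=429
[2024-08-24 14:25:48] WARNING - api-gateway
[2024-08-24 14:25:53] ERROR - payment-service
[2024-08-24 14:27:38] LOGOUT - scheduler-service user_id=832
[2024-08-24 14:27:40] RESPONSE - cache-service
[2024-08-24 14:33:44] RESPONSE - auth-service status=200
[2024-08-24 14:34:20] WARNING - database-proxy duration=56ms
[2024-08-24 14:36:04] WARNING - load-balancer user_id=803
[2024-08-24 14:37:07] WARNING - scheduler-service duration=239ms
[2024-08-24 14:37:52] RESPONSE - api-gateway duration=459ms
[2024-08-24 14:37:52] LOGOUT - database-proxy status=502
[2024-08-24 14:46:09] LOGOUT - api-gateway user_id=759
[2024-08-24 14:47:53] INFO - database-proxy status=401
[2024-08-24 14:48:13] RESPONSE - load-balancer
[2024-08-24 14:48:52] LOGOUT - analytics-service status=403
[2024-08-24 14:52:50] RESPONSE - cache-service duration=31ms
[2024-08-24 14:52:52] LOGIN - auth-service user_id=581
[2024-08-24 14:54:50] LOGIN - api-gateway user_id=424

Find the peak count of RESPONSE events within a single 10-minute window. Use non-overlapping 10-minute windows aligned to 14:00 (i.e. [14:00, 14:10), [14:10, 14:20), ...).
4

To find the burst window:

1. Divide the log period into non-overlapping 10-minute windows starting at 14:00
2. Count RESPONSE events in each window
3. Find the window with maximum count
4. Maximum events in a window: 4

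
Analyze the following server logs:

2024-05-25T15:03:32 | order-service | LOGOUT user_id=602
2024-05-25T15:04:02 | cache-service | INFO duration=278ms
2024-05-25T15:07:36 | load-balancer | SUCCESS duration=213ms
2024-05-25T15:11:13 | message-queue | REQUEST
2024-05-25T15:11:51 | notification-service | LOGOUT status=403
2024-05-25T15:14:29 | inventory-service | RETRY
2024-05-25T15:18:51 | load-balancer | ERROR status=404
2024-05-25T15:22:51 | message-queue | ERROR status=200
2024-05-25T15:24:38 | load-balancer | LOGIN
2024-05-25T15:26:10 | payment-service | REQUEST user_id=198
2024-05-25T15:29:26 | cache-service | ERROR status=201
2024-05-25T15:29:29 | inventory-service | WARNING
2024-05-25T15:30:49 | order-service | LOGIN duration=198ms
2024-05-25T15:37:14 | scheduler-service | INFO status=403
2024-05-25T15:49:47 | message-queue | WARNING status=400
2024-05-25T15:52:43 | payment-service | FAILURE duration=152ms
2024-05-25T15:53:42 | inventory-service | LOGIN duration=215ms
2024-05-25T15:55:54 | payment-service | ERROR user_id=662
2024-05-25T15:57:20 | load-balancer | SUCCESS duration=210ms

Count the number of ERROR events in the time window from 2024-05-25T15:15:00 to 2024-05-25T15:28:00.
2

To count events in the time window:

1. Window boundaries: 2024-05-25T15:15:00 to 2024-05-25T15:28:00
2. Filter for ERROR events within this window
3. Count matching events: 2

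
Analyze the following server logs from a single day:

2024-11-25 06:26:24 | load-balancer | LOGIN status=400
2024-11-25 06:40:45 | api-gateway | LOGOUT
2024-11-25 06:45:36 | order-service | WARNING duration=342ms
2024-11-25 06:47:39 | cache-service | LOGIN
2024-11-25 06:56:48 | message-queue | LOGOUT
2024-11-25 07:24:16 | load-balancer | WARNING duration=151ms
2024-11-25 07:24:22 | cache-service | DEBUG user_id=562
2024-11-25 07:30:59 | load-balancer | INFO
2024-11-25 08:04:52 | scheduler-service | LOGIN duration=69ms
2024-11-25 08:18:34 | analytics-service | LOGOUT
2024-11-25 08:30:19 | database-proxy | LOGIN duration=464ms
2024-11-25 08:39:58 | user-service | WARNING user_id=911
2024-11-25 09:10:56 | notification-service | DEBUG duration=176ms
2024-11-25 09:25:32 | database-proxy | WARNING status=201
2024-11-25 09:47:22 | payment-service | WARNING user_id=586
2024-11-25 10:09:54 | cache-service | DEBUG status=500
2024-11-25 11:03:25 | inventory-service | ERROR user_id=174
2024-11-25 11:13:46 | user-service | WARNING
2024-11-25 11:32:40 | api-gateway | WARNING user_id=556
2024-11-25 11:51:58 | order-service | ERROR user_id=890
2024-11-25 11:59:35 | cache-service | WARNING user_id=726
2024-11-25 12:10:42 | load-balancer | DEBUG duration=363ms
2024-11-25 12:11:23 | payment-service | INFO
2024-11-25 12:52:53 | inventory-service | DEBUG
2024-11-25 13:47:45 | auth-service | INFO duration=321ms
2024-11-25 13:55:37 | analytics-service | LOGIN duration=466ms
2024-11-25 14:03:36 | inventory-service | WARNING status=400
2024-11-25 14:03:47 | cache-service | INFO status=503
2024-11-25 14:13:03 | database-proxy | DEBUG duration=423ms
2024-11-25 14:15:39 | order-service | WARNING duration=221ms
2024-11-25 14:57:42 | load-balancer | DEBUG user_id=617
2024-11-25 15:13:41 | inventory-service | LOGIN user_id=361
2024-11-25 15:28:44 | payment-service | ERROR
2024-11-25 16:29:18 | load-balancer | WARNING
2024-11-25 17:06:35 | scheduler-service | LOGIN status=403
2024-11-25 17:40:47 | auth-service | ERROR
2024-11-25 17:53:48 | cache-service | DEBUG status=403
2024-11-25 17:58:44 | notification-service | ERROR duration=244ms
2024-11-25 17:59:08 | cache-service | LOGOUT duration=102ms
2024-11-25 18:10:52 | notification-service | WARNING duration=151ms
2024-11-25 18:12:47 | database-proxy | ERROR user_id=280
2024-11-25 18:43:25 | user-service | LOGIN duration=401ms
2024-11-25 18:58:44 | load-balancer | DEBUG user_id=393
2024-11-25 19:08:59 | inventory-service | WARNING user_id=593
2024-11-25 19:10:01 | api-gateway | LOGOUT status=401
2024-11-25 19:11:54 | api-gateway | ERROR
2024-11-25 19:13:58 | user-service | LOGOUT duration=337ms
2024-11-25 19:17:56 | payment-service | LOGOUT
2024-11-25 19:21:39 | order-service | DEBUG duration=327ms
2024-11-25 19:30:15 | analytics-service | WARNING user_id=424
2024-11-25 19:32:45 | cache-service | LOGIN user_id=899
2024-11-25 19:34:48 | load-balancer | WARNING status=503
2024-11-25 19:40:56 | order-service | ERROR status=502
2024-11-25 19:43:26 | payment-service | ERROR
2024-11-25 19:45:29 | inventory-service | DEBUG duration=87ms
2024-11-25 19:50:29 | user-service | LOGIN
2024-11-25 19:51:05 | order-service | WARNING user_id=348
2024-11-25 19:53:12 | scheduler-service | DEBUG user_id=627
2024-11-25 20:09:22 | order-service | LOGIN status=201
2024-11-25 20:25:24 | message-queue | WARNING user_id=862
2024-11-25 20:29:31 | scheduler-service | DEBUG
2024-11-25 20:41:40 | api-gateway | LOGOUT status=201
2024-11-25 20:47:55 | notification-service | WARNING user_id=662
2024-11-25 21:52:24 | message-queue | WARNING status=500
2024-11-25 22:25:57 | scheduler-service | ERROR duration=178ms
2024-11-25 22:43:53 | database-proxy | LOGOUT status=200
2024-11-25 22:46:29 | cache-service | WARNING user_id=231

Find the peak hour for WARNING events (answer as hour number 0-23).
19

To find the peak hour:

1. Group all WARNING events by hour
2. Count events in each hour
3. Find hour with maximum count
4. Peak hour: 19 (with 4 events)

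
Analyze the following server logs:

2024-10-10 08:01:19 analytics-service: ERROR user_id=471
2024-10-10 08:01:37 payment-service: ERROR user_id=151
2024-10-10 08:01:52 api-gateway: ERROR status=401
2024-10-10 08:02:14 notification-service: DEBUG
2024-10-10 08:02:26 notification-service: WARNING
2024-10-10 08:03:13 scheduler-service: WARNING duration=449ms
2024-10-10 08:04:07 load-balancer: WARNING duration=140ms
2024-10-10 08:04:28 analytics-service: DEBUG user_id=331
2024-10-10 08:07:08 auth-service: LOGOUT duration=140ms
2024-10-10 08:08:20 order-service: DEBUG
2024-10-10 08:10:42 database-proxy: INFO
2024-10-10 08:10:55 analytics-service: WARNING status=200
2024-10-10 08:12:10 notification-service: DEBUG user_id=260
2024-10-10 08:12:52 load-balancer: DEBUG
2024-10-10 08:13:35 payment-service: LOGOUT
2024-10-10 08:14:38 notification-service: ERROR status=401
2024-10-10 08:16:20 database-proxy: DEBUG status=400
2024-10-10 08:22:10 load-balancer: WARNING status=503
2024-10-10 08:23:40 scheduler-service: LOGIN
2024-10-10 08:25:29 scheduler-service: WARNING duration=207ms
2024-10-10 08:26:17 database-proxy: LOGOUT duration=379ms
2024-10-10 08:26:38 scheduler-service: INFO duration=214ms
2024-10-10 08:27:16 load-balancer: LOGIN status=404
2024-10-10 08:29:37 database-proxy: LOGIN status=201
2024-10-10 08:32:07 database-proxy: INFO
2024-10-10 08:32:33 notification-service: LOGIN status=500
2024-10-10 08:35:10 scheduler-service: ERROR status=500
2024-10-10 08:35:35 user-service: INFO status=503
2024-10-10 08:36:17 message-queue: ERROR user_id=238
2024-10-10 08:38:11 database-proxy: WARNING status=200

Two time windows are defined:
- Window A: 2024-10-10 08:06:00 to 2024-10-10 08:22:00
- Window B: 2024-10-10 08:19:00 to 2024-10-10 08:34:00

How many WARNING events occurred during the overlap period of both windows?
0

To find overlap events:

1. Window A: 2024-10-10 08:06:00 to 2024-10-10 08:22:00
2. Window B: 2024-10-10 08:19:00 to 2024-10-10 08:34:00
3. Overlap period: 2024-10-10 08:19:00 to 2024-10-10 08:22:00
4. Count WARNING events in overlap: 0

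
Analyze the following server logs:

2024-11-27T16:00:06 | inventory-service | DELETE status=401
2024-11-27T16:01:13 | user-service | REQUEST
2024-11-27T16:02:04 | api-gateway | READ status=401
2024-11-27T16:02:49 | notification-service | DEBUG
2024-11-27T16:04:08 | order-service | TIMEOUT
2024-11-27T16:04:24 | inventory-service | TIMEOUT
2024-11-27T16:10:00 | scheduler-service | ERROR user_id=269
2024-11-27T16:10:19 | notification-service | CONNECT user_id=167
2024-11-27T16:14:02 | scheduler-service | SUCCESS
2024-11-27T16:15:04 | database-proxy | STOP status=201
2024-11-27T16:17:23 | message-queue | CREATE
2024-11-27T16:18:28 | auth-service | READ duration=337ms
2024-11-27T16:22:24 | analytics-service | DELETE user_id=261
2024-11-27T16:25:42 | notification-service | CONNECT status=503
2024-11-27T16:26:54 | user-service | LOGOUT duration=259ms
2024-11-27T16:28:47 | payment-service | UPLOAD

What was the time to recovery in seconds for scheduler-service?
242

To calculate recovery time:

1. Find ERROR event for scheduler-service: 2024-11-27T16:10:00
2. Find next SUCCESS event for scheduler-service: 2024-11-27T16:14:02
3. Recovery time: 2024-11-27T16:14:02 - 2024-11-27T16:10:00 = 242 seconds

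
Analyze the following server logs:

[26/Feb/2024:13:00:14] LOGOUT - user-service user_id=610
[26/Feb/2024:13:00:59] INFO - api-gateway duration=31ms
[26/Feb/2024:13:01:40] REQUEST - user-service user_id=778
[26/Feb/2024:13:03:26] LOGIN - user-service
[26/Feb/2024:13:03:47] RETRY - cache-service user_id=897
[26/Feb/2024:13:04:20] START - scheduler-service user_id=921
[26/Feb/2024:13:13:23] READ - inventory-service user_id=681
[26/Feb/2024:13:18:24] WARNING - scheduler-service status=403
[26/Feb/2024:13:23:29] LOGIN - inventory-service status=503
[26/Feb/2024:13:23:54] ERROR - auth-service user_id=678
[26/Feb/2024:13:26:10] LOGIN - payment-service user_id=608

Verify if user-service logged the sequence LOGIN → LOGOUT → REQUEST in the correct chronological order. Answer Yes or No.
No

To verify sequence order:

1. Find all events in sequence LOGIN → LOGOUT → REQUEST for user-service
2. Extract their timestamps
3. Check if timestamps are in ascending order
4. Result: No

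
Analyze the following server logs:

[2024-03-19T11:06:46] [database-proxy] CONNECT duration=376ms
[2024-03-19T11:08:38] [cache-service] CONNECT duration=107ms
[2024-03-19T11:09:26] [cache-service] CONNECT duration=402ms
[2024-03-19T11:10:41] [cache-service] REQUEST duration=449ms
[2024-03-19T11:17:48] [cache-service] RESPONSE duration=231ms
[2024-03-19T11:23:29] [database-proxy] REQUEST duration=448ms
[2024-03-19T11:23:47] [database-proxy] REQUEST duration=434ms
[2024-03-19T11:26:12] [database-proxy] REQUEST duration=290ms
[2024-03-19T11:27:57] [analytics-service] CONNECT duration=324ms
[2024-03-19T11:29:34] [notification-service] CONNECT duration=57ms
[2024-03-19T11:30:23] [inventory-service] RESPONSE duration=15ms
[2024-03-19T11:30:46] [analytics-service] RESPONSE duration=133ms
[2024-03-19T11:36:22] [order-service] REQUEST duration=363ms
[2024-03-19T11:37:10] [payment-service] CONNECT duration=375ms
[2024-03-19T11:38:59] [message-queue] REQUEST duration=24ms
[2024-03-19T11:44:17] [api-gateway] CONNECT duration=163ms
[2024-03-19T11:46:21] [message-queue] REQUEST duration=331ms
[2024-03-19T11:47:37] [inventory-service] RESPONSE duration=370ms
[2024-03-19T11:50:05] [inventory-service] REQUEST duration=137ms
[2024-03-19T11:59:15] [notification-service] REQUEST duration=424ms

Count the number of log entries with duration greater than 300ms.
11

To count timeouts:

1. Threshold: 300ms
2. Extract duration from each log entry
3. Count entries where duration > 300
4. Timeout count: 11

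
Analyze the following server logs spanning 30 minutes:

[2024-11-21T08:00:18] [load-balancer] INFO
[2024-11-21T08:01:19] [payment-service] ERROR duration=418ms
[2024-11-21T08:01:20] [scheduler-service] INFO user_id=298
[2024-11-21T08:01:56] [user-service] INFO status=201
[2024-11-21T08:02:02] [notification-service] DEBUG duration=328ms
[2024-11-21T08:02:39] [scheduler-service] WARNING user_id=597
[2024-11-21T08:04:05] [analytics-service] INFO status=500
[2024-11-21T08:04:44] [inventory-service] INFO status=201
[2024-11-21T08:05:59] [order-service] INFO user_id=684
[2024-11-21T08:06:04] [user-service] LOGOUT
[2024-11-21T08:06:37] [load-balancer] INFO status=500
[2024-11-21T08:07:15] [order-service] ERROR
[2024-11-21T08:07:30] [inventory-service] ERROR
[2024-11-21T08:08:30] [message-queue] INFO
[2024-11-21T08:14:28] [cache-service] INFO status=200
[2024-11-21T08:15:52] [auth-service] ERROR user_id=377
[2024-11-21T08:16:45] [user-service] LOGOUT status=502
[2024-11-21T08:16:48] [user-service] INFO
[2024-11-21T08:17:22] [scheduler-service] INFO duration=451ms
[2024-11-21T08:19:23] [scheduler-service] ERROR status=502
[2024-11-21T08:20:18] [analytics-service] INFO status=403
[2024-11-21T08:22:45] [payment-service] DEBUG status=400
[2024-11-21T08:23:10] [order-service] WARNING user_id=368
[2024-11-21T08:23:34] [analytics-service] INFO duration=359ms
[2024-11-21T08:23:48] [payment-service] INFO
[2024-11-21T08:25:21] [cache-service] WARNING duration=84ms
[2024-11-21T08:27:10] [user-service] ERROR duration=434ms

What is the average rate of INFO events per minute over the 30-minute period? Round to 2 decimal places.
0.47

To calculate the rate:

1. Count total INFO events: 14
2. Total time period: 30 minutes
3. Rate = 14 / 30 = 0.47 events per minute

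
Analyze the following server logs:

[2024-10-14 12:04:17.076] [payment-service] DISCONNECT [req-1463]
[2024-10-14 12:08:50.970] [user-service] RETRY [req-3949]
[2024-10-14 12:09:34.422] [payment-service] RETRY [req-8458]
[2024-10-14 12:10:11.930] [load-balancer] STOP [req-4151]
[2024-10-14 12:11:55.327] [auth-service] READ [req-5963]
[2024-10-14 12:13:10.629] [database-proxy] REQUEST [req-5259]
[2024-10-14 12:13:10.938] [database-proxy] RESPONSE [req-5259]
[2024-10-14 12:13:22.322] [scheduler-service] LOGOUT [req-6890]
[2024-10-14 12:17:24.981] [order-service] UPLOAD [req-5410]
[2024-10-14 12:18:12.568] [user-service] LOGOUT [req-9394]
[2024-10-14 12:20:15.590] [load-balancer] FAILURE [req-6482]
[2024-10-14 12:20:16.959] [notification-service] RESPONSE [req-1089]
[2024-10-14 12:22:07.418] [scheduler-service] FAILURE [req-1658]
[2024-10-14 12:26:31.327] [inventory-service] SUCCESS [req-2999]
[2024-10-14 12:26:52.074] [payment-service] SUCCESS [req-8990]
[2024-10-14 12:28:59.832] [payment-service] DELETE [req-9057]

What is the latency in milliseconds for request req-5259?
309

To calculate latency:

1. Find REQUEST with id req-5259: 2024-10-14 12:13:10.629
2. Find RESPONSE with id req-5259: 2024-10-14 12:13:10.938
3. Latency: 2024-10-14 12:13:10.938 - 2024-10-14 12:13:10.629 = 309ms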